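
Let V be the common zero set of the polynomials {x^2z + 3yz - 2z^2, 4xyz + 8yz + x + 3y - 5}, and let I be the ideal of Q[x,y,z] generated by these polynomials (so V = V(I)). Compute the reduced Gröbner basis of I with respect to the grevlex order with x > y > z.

f_1 = x^2z + 3yz - 2z^2, LT = x^2z.
f_2 = 4xyz + 8yz + x + 3y - 5, LT = xyz.

S(f_1,f_2): lcm = x^2yz. S = -2xyz + 3y^2z - 2yz^2 - 1/4x^2 - 3/4xy + 5/4x.
  reduce S modulo (f_1, f_2):
  remainder 3y^2z - 2yz^2 - 1/4x^2 - 3/4xy + 4yz + 7/4x + 3/2y - 5/2 ≠ 0; add g_3 = 3y^2z - 2yz^2 - 1/4x^2 - 3/4xy + 4yz + 7/4x + 3/2y - 5/2 to the basis.

S(f_1,g_3): lcm = x^2y^2z. S = 2/3x^2yz^2 + 1/12x^4 + 1/4x^3y - 4/3x^2yz + 3y^3z - 2y^2z^2 - 7/12x^3 - 1/2x^2y + 5/6x^2.
  reduce S modulo (f_1, f_2, g_3):
  remainder 1/12x^4 + 1/4x^3y - 7/12x^3 - 1/4x^2y + 3/4xy^2 + 5/6x^2 - 7/4xy - 3/2y^2 + 7/6xz + 5/2yz - 1/3z^2 + 1/8x + 23/8y - 5/3z - 5/8 ≠ 0; add g_4 = 1/12x^4 + 1/4x^3y - 7/12x^3 - 1/4x^2y + 3/4xy^2 + 5/6x^2 - 7/4xy - 3/2y^2 + 7/6xz + 5/2yz - 1/3z^2 + 1/8x + 23/8y - 5/3z - 5/8 to the basis.

S(f_2,g_3): lcm = xy^2z. S = 2/3xyz^2 + 1/12x^3 + 1/4x^2y - 4/3xyz + 2y^2z - 7/12x^2 - 1/4xy + 3/4y^2 + 5/6x - 5/4y.
  reduce S modulo (f_1, f_2, g_3, g_4):
  remainder 1/12x^3 + 1/4x^2y - 5/12x^2 + 1/4xy + 3/4y^2 - 1/6xz - 1/2yz - 5/4y + 5/6z ≠ 0; add g_5 = 1/12x^3 + 1/4x^2y - 5/12x^2 + 1/4xy + 3/4y^2 - 1/6xz - 1/2yz - 5/4y + 5/6z to the basis.

The other S-polynomials (S(f_1,g_4), S(f_2,g_4), S(g_3,g_4), S(f_1,g_5), S(f_2,g_5), S(g_3,g_5), S(g_4,g_5)) all reduce to 0 modulo the current basis, so we have a Gröbner basis.
Inter-reduce: drop elements whose leading term is divisible by another's, tail-reduce, and make monic.

G = {x^3 + 3x^2y - 5x^2 + 3xy + 9y^2 - 2xz - 6yz - 15y + 10z, x^2z + 3yz - 2z^2, xyz + 2yz + 1/4x + 3/4y - 5/4, y^2z - 2/3yz^2 - 1/12x^2 - 1/4xy + 4/3yz + 7/12x + 1/2y - 5/6}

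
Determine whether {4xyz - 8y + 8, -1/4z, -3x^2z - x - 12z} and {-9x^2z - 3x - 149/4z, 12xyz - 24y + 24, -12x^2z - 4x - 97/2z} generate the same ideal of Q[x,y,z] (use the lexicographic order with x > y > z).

Since reduced Gröbner bases are canonical representatives of ideals under a given ordering, it suffices to compute and compare them.
Buchberger on the first generating set:
f_1 = 4xyz - 8y + 8, LT = xyz.
f_2 = -1/4z, LT = z.
f_3 = -3x^2z - x - 12z, LT = x^2z.

S(f_1,f_2): lcm = xyz. S = -2y + 2.
  reduce S modulo (f_1, f_2, f_3):
  remainder -2y + 2 ≠ 0; add g_4 = -2y + 2 to the basis.

S(f_1,f_3): lcm = x^2yz. S = -7/3xy + 2x - 4yz.
  reduce S modulo (f_1, f_2, f_3, g_4):
  remainder -1/3x ≠ 0; add g_5 = -1/3x to the basis.

The other S-polynomials (S(f_2,f_3), S(f_1,g_4), S(f_2,g_4), S(f_3,g_4), S(f_1,g_5), S(f_2,g_5), S(f_3,g_5), S(g_4,g_5)) all reduce to 0 modulo the current basis, so we have a Gröbner basis.
Inter-reduce: drop elements whose leading term is divisible by another's, tail-reduce, and make monic.
Reduced Gröbner basis: {x, y - 1, z}.

Buchberger on the second generating set:
h_1 = -9x^2z - 3x - 149/4z, LT = x^2z.
h_2 = 12xyz - 24y + 24, LT = xyz.
h_3 = -12x^2z - 4x - 97/2z, LT = x^2z.

S(h_1,h_2): lcm = x^2yz. S = 7/3xy - 2x + 149/36yz.
  reduce S modulo (h_1, h_2, h_3):
  remainder 7/3xy - 2x + 149/36yz ≠ 0; add k_4 = 7/3xy - 2x + 149/36yz to the basis.

S(h_1,h_3): lcm = x^2z. S = 7/72z.
  reduce S modulo (h_1, h_2, h_3, k_4):
  remainder 7/72z ≠ 0; add k_5 = 7/72z to the basis.

S(h_2,k_4): lcm = xyz. S = 6/7xz - 149/84yz^2 - 2y + 2.
  reduce S modulo (h_1, h_2, h_3, k_4, k_5):
  remainder -2y + 2 ≠ 0; add k_6 = -2y + 2 to the basis.

S(h_1,k_5): lcm = x^2z. S = 1/3x + 149/36z.
  reduce S modulo (h_1, h_2, h_3, k_4, k_5, k_6):
  remainder 1/3x ≠ 0; add k_7 = 1/3x to the basis.

The other S-polynomials (S(h_2,h_3), S(h_1,k_4), S(h_3,k_4), S(h_2,k_5), S(h_3,k_5), S(k_4,k_5), S(h_1,k_6), S(h_2,k_6), S(h_3,k_6), S(k_4,k_6), S(k_5,k_6), S(h_1,k_7), S(h_2,k_7), S(h_3,k_7), S(k_4,k_7), S(k_5,k_7), S(k_6,k_7)) all reduce to 0 modulo the current basis, so we have a Gröbner basis.
Inter-reduce: drop elements whose leading term is divisible by another's, tail-reduce, and make monic.
Reduced Gröbner basis: {x, y - 1, z}.

The two bases agree; hence the ideals are identical.
The same test decides containment: I ⊆ J iff every generator of I reduces to 0 modulo a Gröbner basis of J.

Yes, the ideals are equal.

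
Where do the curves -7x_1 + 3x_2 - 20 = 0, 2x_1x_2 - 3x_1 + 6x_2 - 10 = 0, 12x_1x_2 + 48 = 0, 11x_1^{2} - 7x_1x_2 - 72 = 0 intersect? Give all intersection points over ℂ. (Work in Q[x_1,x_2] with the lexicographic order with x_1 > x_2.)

{(-2, 2)}

Compute a lex Gröbner basis by Buchberger's algorithm.
f_1 = -7x_1 + 3x_2 - 20, LT = x_1.
f_2 = 2x_1x_2 - 3x_1 + 6x_2 - 10, LT = x_1x_2.
f_3 = 12x_1x_2 + 48, LT = x_1x_2.
f_4 = 11x_1^{2} - 7x_1x_2 - 72, LT = x_1^{2}.

S(f_1,f_2): lcm = x_1x_2. S = \tfrac{3}{2}x_1 - \tfrac{3}{7}x_2^{2} - \tfrac{1}{7}x_2 + 5.
  leading term x_1: subtract (-\tfrac{3}{14})·f_1 from \tfrac{3}{2}x_1 - \tfrac{3}{7}x_2^{2} - \tfrac{1}{7}x_2 + 5 → -\tfrac{3}{7}x_2^{2} + \tfrac{1}{2}x_2 + \tfrac{5}{7}
  leading term x_2^{2}: no divisor's leading term divides it; move -\tfrac{3}{7}x_2^{2} to the remainder.
  leading term x_2: no divisor's leading term divides it; move \tfrac{1}{2}x_2 to the remainder.
  leading term 1: no divisor's leading term divides it; move \tfrac{5}{7} to the remainder.
  remainder -\tfrac{3}{7}x_2^{2} + \tfrac{1}{2}x_2 + \tfrac{5}{7} ≠ 0; add h_5 = -\tfrac{3}{7}x_2^{2} + \tfrac{1}{2}x_2 + \tfrac{5}{7} to the basis.

S(f_1,f_3): lcm = x_1x_2. S = -\tfrac{3}{7}x_2^{2} + \tfrac{20}{7}x_2 - 4.
  leading term x_2^{2}: subtract (1)·h_5 from -\tfrac{3}{7}x_2^{2} + \tfrac{20}{7}x_2 - 4 → \tfrac{33}{14}x_2 - \tfrac{33}{7}
  leading term x_2: no divisor's leading term divides it; move \tfrac{33}{14}x_2 to the remainder.
  leading term 1: no divisor's leading term divides it; move -\tfrac{33}{7} to the remainder.
  remainder \tfrac{33}{14}x_2 - \tfrac{33}{7} ≠ 0; add h_6 = \tfrac{33}{14}x_2 - \tfrac{33}{7} to the basis.

The other S-polynomials (S(f_1,f_4), S(f_2,f_3), S(f_2,f_4), S(f_3,f_4), S(f_1,h_5), S(f_2,h_5), S(f_3,h_5), S(f_4,h_5), S(f_1,h_6), S(f_2,h_6), S(f_3,h_6), S(f_4,h_6), S(h_5,h_6)) all reduce to 0 modulo the current basis, so we have a Gröbner basis.
Inter-reduce: drop elements whose leading term is divisible by another's, tail-reduce, and make monic.
Reduced Gröbner basis: {x_1 + 2, x_2 - 2}.

A lex Gröbner basis eliminates variables successively. Here x_2 - 2 depends only on x_2, with roots {2}; lifting each root through the earlier basis elements recovers the full solutions.
  x_2 = 2: the earlier basis element becomes x_1 + 2 = 0, giving x_1 = -2 — point (-2, 2).
Check: every point annihilates each of the original generators.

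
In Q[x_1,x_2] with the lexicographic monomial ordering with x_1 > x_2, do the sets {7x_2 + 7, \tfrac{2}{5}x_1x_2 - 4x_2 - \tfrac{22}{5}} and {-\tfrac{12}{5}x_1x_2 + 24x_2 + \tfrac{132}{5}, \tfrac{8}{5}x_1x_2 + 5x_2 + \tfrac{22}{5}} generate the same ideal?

Two ideals are equal iff their reduced Gröbner bases coincide (the reduced basis is unique for a fixed ordering).
Buchberger on the first generating set:
f_1 = 7x_2 + 7, LT = x_2.
f_2 = \tfrac{2}{5}x_1x_2 - 4x_2 - \tfrac{22}{5}, LT = x_1x_2.

S(f_1,f_2): lcm = x_1x_2. S = x_1 + 10x_2 + 11.
  leading term x_1: no divisor's leading term divides it; move x_1 to the remainder.
  leading term x_2: subtract (\tfrac{10}{7})·f_1 from 10x_2 + 11 → 1
  leading term 1: no divisor's leading term divides it; move 1 to the remainder.
  remainder x_1 + 1 ≠ 0; add g_3 = x_1 + 1 to the basis.

The other S-polynomials (S(f_1,g_3), S(f_2,g_3)) all reduce to 0 modulo the current basis, so we have a Gröbner basis.
Inter-reduce: drop elements whose leading term is divisible by another's, tail-reduce, and make monic.
Reduced Gröbner basis: {x_1 + 1, x_2 + 1}.

Buchberger on the second generating set:
h_1 = -\tfrac{12}{5}x_1x_2 + 24x_2 + \tfrac{132}{5}, LT = x_1x_2.
h_2 = \tfrac{8}{5}x_1x_2 + 5x_2 + \tfrac{22}{5}, LT = x_1x_2.

S(h_1,h_2): lcm = x_1x_2. S = -\tfrac{105}{8}x_2 - \tfrac{55}{4}.
  leading term x_2: no divisor's leading term divides it; move -\tfrac{105}{8}x_2 to the remainder.
  leading term 1: no divisor's leading term divides it; move -\tfrac{55}{4} to the remainder.
  remainder -\tfrac{105}{8}x_2 - \tfrac{55}{4} ≠ 0; add k_3 = -\tfrac{105}{8}x_2 - \tfrac{55}{4} to the basis.

S(h_1,k_3): lcm = x_1x_2. S = -\tfrac{22}{21}x_1 - 10x_2 - 11.
  leading term x_1: no divisor's leading term divides it; move -\tfrac{22}{21}x_1 to the remainder.
  leading term x_2: subtract (\tfrac{16}{21})·k_3 from -10x_2 - 11 → -\tfrac{11}{21}
  leading term 1: no divisor's leading term divides it; move -\tfrac{11}{21} to the remainder.
  remainder -\tfrac{22}{21}x_1 - \tfrac{11}{21} ≠ 0; add k_4 = -\tfrac{22}{21}x_1 - \tfrac{11}{21} to the basis.

The other S-polynomials (S(h_2,k_3), S(h_1,k_4), S(h_2,k_4), S(k_3,k_4)) all reduce to 0 modulo the current basis, so we have a Gröbner basis.
Inter-reduce: drop elements whose leading term is divisible by another's, tail-reduce, and make monic.
Reduced Gröbner basis: {x_1 + \tfrac{1}{2}, x_2 + \tfrac{22}{21}}.

These differ, so the ideals are not equal.
The same test decides containment: I ⊆ J iff every generator of I reduces to 0 modulo a Gröbner basis of J.

No, the ideals differ.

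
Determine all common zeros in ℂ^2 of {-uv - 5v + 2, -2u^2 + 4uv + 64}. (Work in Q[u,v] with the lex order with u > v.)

{(-4, 2), (-1/2 + sqrt(161)/2, -9/20 + sqrt(161)/20), (-sqrt(161)/2 - 1/2, -sqrt(161)/20 - 9/20)}

Compute a lex Gröbner basis by Buchberger's algorithm.
f_1 = -uv - 5v + 2, LT = uv.
f_2 = -2u^2 + 4uv + 64, LT = u^2.

S(f_1,f_2): lcm = u^2v. S = 2uv^2 + 5uv - 2u + 32v.
  reduce S modulo (f_1, f_2):
  remainder -2u - 10v^2 + 11v + 10 ≠ 0; add h_3 = -2u - 10v^2 + 11v + 10 to the basis.

S(f_1,h_3): lcm = uv. S = -5v^3 + 11/2v^2 + 10v - 2.
  reduce S modulo (f_1, f_2, h_3):
  remainder -5v^3 + 11/2v^2 + 10v - 2 ≠ 0; add h_4 = -5v^3 + 11/2v^2 + 10v - 2 to the basis.

The other S-polynomials (S(f_2,h_3), S(f_1,h_4), S(f_2,h_4), S(h_3,h_4)) all reduce to 0 modulo the current basis, so we have a Gröbner basis.
Inter-reduce: drop elements whose leading term is divisible by another's, tail-reduce, and make monic.
Reduced Gröbner basis: {u + 5v^2 - 11/2v - 5, v^3 - 11/10v^2 - 2v + 2/5}.

Since the basis is lex-ordered, v^3 - 11/10v^2 - 2v + 2/5 is univariate in v. Its roots are {2, -9/20 + sqrt(161)/20, -sqrt(161)/20 - 9/20}. Back-substituting each root into the other basis elements fixes the other coordinates.
  v = 2: the earlier basis element becomes u + 4 = 0, giving u = -4 — point (-4, 2).
  v = -9/20 + sqrt(161)/20: the earlier basis element becomes u - sqrt(161)/2 + 1/2 = 0, giving u = -1/2 + sqrt(161)/2 — point (-1/2 + sqrt(161)/2, -9/20 + sqrt(161)/20).
  v = -sqrt(161)/20 - 9/20: the earlier basis element becomes u + 1/2 + sqrt(161)/2 = 0, giving u = -sqrt(161)/2 - 1/2 — point (-sqrt(161)/2 - 1/2, -sqrt(161)/20 - 9/20).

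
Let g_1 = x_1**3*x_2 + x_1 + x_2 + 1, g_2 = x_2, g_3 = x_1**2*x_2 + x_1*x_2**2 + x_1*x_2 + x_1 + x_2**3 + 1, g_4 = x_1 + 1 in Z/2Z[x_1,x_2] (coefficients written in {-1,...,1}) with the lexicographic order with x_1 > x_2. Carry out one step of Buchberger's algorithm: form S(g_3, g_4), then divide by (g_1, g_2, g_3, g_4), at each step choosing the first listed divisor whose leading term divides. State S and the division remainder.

S(g_3, g_4) = x_1*x_2**2 + x_1 + x_2**3 + 1; remainder on division = 0.

lcm(LM(g_3), LM(g_4)) = x_1**2*x_2.
S = (lcm/LT(g_3))·g_3 − (lcm/LT(g_4))·g_4 = x_1*x_2**2 + x_1 + x_2**3 + 1.
Reduce S modulo (g_1, g_2, g_3, g_4) in that order:
  leading term x_1*x_2**2: subtract (x_1*x_2)·g_2 from x_1*x_2**2 + x_1 + x_2**3 + 1 → x_1 + x_2**3 + 1
  leading term x_1: subtract (1)·g_4 from x_1 + x_2**3 + 1 → x_2**3
  leading term x_2**3: subtract (x_2**2)·g_2 from x_2**3 → 0
The remainder is 0, so this S-polynomial contributes no new basis element.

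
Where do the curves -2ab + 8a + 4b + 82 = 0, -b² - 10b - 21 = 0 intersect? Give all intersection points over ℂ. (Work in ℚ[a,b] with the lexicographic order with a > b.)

{(-27/11, -7), (-5, -3)}

Compute a lex Gröbner basis by Buchberger's algorithm.
f_1 = -2ab + 8a + 4b + 82, LT = ab.
f_2 = -b² - 10b - 21, LT = b².

S(f_1,f_2): lcm = ab². S = -14ab - 21a - 2b² - 41b.
  leading term ab: subtract (7)·f_1 from -14ab - 21a - 2b² - 41b → -77a - 2b² - 69b - 574
  leading term a: no divisor's leading term divides it; move -77a to the remainder.
  leading term b²: subtract (2)·f_2 from -2b² - 69b - 574 → -49b - 532
  leading term b: no divisor's leading term divides it; move -49b to the remainder.
  leading term 1: no divisor's leading term divides it; move -532 to the remainder.
  remainder -77a - 49b - 532 ≠ 0; add h_3 = -77a - 49b - 532 to the basis.

The other S-polynomials (S(f_1,h_3), S(f_2,h_3)) all reduce to 0 modulo the current basis, so we have a Gröbner basis.
Inter-reduce: drop elements whose leading term is divisible by another's, tail-reduce, and make monic.
Reduced Gröbner basis: {a + 7/11b + 76/11, b² + 10b + 21}.

The lex basis is triangular: the last element involves only b. Solving b² + 10b + 21 = 0 gives b ∈ {-7, -3}; substituting each value into the earlier elements determines the remaining variables.
  b = -7: the earlier basis element becomes a + 27/11 = 0, giving a = -27/11 — point (-27/11, -7).
  b = -3: the earlier basis element becomes a + 5 = 0, giving a = -5 — point (-5, -3).
Substituting each solution back into the original system confirms all equations vanish.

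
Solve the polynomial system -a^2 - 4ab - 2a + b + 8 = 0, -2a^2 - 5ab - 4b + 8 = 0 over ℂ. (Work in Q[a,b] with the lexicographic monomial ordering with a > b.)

{(5/3 - sqrt(85)/3, -4/3), (5/3 + sqrt(85)/3, -4/3), (2, 0)}

Compute a lex Gröbner basis by Buchberger's algorithm.
f_1 = -a^2 - 4ab - 2a + b + 8, LT = a^2.
f_2 = -2a^2 - 5ab - 4b + 8, LT = a^2.

S(f_1,f_2): lcm = a^2. S = 3/2ab + 2a - 3b - 4.
  leading term ab: no divisor's leading term divides it; move 3/2ab to the remainder.
  leading term a: no divisor's leading term divides it; move 2a to the remainder.
  leading term b: no divisor's leading term divides it; move -3b to the remainder.
  leading term 1: no divisor's leading term divides it; move -4 to the remainder.
  remainder 3/2ab + 2a - 3b - 4 ≠ 0; add h_3 = 3/2ab + 2a - 3b - 4 to the basis.

S(f_1,h_3): lcm = a^2b. S = -4/3a^2 + 4ab^2 + 4ab + 8/3a - b^2 - 8b.
  leading term a^2: subtract (4/3)·f_1 from -4/3a^2 + 4ab^2 + 4ab + 8/3a - b^2 - 8b → 4ab^2 + 28/3ab + 16/3a - b^2 - 28/3b - 32/3
  leading term ab^2: subtract (8/3b)·h_3 from 4ab^2 + 28/3ab + 16/3a - b^2 - 28/3b - 32/3 → 4ab + 16/3a + 7b^2 + 4/3b - 32/3
  leading term ab: subtract (8/3)·h_3 from 4ab + 16/3a + 7b^2 + 4/3b - 32/3 → 7b^2 + 28/3b
  leading term b^2: no divisor's leading term divides it; move 7b^2 to the remainder.
  leading term b: no divisor's leading term divides it; move 28/3b to the remainder.
  remainder 7b^2 + 28/3b ≠ 0; add h_4 = 7b^2 + 28/3b to the basis.

The other S-polynomials (S(f_2,h_3), S(f_1,h_4), S(f_2,h_4), S(h_3,h_4)) all reduce to 0 modulo the current basis, so we have a Gröbner basis.
Inter-reduce: drop elements whose leading term is divisible by another's, tail-reduce, and make monic.
Reduced Gröbner basis: {a^2 - 10/3a + 7b + 8/3, ab + 4/3a - 2b - 8/3, b^2 + 4/3b}.

A lex Gröbner basis eliminates variables successively. Here b^2 + 4/3b depends only on b, with roots {-4/3, 0}; lifting each root through the earlier basis elements recovers the full solutions.
  b = -4/3: the earlier basis element becomes a^2 - 10/3a - 20/3 = 0, giving a = 5/3 - sqrt(85)/3, 5/3 + sqrt(85)/3 — points (5/3 - sqrt(85)/3, -4/3), (5/3 + sqrt(85)/3, -4/3).
  b = 0: the earlier basis elements become a^2 - 10/3a + 8/3 = 0; 4/3a - 8/3 = 0, giving a = 2 — point (2, 0).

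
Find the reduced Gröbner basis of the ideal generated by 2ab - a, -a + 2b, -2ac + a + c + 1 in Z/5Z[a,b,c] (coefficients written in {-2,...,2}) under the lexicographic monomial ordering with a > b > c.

G = {a - 2c - 2, b - c - 1, c^{2} - c - 2}

f_1 = 2ab - a, LT = ab.
f_2 = -a + 2b, LT = a.
f_3 = -2ac + a + c + 1, LT = ac.

S(f_1,f_2): lcm = ab. S = 2a + 2b^{2}.
  leading term a: subtract (-2)·f_2 from 2a + 2b^{2} → 2b^{2} - b
  leading term b^{2}: no divisor's leading term divides it; move 2b^{2} to the remainder.
  leading term b: no divisor's leading term divides it; move -b to the remainder.
  remainder 2b^{2} - b ≠ 0; add g_4 = 2b^{2} - b to the basis.

S(f_1,f_3): lcm = abc. S = -2ab + 2ac - 2bc - 2b.
  leading term ab: subtract (-1)·f_1 from -2ab + 2ac - 2bc - 2b → 2ac - a - 2bc - 2b
  leading term ac: subtract (-2c)·f_2 from 2ac - a - 2bc - 2b → -a + 2bc - 2b
  leading term a: subtract (1)·f_2 from -a + 2bc - 2b → 2bc + b
  leading term bc: no divisor's leading term divides it; move 2bc to the remainder.
  leading term b: no divisor's leading term divides it; move b to the remainder.
  remainder 2bc + b ≠ 0; add g_5 = 2bc + b to the basis.

S(f_2,f_3): lcm = ac. S = -2a - 2bc - 2c - 2.
  leading term a: subtract (2)·f_2 from -2a - 2bc - 2c - 2 → -2bc + b - 2c - 2
  leading term bc: subtract (-1)·g_5 from -2bc + b - 2c - 2 → 2b - 2c - 2
  leading term b: no divisor's leading term divides it; move 2b to the remainder.
  leading term c: no divisor's leading term divides it; move -2c to the remainder.
  leading term 1: no divisor's leading term divides it; move -2 to the remainder.
  remainder 2b - 2c - 2 ≠ 0; add g_6 = 2b - 2c - 2 to the basis.

S(g_5,g_6): lcm = bc. S = -2b + c^{2} + c.
  leading term b: subtract (-1)·g_6 from -2b + c^{2} + c → c^{2} - c - 2
  leading term c^{2}: no divisor's leading term divides it; move c^{2} to the remainder.
  leading term c: no divisor's leading term divides it; move -c to the remainder.
  leading term 1: no divisor's leading term divides it; move -2 to the remainder.
  remainder c^{2} - c - 2 ≠ 0; add g_7 = c^{2} - c - 2 to the basis.

The other S-polynomials (S(f_1,g_4), S(f_2,g_4), S(f_3,g_4), S(f_1,g_5), S(f_2,g_5), S(f_3,g_5), S(g_4,g_5), S(f_1,g_6), S(f_2,g_6), S(f_3,g_6), S(g_4,g_6), S(f_1,g_7), S(f_2,g_7), S(f_3,g_7), S(g_4,g_7), S(g_5,g_7), S(g_6,g_7)) all reduce to 0 modulo the current basis, so we have a Gröbner basis.
Inter-reduce: drop elements whose leading term is divisible by another's, tail-reduce, and make monic.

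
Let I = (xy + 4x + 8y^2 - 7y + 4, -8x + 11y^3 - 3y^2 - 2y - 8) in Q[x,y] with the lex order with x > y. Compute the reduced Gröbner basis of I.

f_1 = xy + 4x + 8y^2 - 7y + 4, LT = xy.
f_2 = -8x + 11y^3 - 3y^2 - 2y - 8, LT = x.

S(f_1,f_2): lcm = xy. S = 4x + 11/8y^4 - 3/8y^3 + 31/4y^2 - 8y + 4.
  reduce S modulo (f_1, f_2):
  remainder 11/8y^4 + 41/8y^3 + 25/4y^2 - 9y ≠ 0; add g_3 = 11/8y^4 + 41/8y^3 + 25/4y^2 - 9y to the basis.

The other S-polynomials (S(f_1,g_3), S(f_2,g_3)) all reduce to 0 modulo the current basis, so we have a Gröbner basis.
Inter-reduce: drop elements whose leading term is divisible by another's, tail-reduce, and make monic.

G = {x - 11/8y^3 + 3/8y^2 + 1/4y + 1, y^4 + 41/11y^3 + 50/11y^2 - 72/11y}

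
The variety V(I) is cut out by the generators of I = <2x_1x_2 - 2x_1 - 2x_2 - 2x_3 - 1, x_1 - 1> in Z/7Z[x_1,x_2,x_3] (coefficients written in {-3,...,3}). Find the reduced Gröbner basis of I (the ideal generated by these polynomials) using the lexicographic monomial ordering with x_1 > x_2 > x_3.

f_1 = 2x_1x_2 - 2x_1 - 2x_2 - 2x_3 - 1, LT = x_1x_2.
f_2 = x_1 - 1, LT = x_1.

S(f_1,f_2): lcm = x_1x_2. S = -x_1 - x_3 + 3.
  leading term x_1: subtract (-1)·f_2 from -x_1 - x_3 + 3 → -x_3 + 2
  leading term x_3: no divisor's leading term divides it; move -x_3 to the remainder.
  leading term 1: no divisor's leading term divides it; move 2 to the remainder.
  remainder -x_3 + 2 ≠ 0; add g_3 = -x_3 + 2 to the basis.

The other S-polynomials (S(f_1,g_3), S(f_2,g_3)) all reduce to 0 modulo the current basis, so we have a Gröbner basis.
Inter-reduce: drop elements whose leading term is divisible by another's, tail-reduce, and make monic.

G = {x_1 - 1, x_3 - 2}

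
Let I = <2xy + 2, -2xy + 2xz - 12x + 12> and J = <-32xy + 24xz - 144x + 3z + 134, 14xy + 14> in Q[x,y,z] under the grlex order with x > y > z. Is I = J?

Since reduced Gröbner bases are canonical representatives of ideals under a given ordering, it suffices to compute and compare them.
Buchberger on the first generating set:
f_1 = 2xy + 2, LT = xy.
f_2 = -2xy + 2xz - 12x + 12, LT = xy.

S(f_1,f_2): lcm = xy. S = xz - 6x + 7.
  reduce S modulo (f_1, f_2):
  remainder xz - 6x + 7 ≠ 0; add g_3 = xz - 6x + 7 to the basis.

S(f_1,g_3): lcm = xyz. S = 6xy - 7y + z.
  reduce S modulo (f_1, f_2, g_3):
  remainder -7y + z - 6 ≠ 0; add g_4 = -7y + z - 6 to the basis.

The other S-polynomials (S(f_2,g_3), S(f_1,g_4), S(f_2,g_4), S(g_3,g_4)) all reduce to 0 modulo the current basis, so we have a Gröbner basis.
Inter-reduce: drop elements whose leading term is divisible by another's, tail-reduce, and make monic.
Reduced Gröbner basis: {xz - 6x + 7, y - 1/7z + 6/7}.

Buchberger on the second generating set:
h_1 = -32xy + 24xz - 144x + 3z + 134, LT = xy.
h_2 = 14xy + 14, LT = xy.

S(h_1,h_2): lcm = xy. S = -3/4xz + 9/2x - 3/32z - 83/16.
  reduce S modulo (h_1, h_2):
  remainder -3/4xz + 9/2x - 3/32z - 83/16 ≠ 0; add k_3 = -3/4xz + 9/2x - 3/32z - 83/16 to the basis.

S(h_1,k_3): lcm = xyz. S = -3/4xz^2 + 6xy + 9/2xz - 1/8yz - 3/32z^2 - 83/12y - 67/16z.
  reduce S modulo (h_1, h_2, k_3):
  remainder -1/8yz - 83/12y + z - 6 ≠ 0; add k_4 = -1/8yz - 83/12y + z - 6 to the basis.

The other S-polynomials (S(h_2,k_3), S(h_1,k_4), S(h_2,k_4), S(k_3,k_4)) all reduce to 0 modulo the current basis, so we have a Gröbner basis.
Inter-reduce: drop elements whose leading term is divisible by another's, tail-reduce, and make monic.
Reduced Gröbner basis: {xy + 1, xz - 6x + 1/8z + 83/12, yz + 166/3y - 8z + 48}.

Since the reduced bases disagree, the two ideals are not the same.

No, the ideals differ.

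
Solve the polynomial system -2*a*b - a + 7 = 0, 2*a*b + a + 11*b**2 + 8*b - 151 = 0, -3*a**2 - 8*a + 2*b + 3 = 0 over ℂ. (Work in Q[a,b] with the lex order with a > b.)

Compute a lex Gröbner basis by Buchberger's algorithm.
f_1 = -2*a*b - a + 7, LT = a*b.
f_2 = 2*a*b + a + 11*b**2 + 8*b - 151, LT = a*b.
f_3 = -3*a**2 - 8*a + 2*b + 3, LT = a**2.

S(f_1,f_2): lcm = a*b. S = -11/2*b**2 - 4*b + 72.
  leading term b**2: no divisor's leading term divides it; move -11/2*b**2 to the remainder.
  leading term b: no divisor's leading term divides it; move -4*b to the remainder.
  leading term 1: no divisor's leading term divides it; move 72 to the remainder.
  remainder -11/2*b**2 - 4*b + 72 ≠ 0; add h_4 = -11/2*b**2 - 4*b + 72 to the basis.

S(f_1,f_3): lcm = a**2*b. S = 1/2*a**2 - 8/3*a*b - 7/2*a + 2/3*b**2 + b.
  leading term a**2: subtract (-1/6)·f_3 from 1/2*a**2 - 8/3*a*b - 7/2*a + 2/3*b**2 + b → -8/3*a*b - 29/6*a + 2/3*b**2 + 4/3*b + 1/2
  leading term a*b: subtract (4/3)·f_1 from -8/3*a*b - 29/6*a + 2/3*b**2 + 4/3*b + 1/2 → -7/2*a + 2/3*b**2 + 4/3*b - 53/6
  leading term a: no divisor's leading term divides it; move -7/2*a to the remainder.
  leading term b**2: subtract (-4/33)·h_4 from 2/3*b**2 + 4/3*b - 53/6 → 28/33*b - 7/66
  leading term b: no divisor's leading term divides it; move 28/33*b to the remainder.
  leading term 1: no divisor's leading term divides it; move -7/66 to the remainder.
  remainder -7/2*a + 28/33*b - 7/66 ≠ 0; add h_5 = -7/2*a + 28/33*b - 7/66 to the basis.

S(f_2,f_3): lcm = a**2*b. S = 1/2*a**2 + 11/2*a*b**2 + 4/3*a*b - 151/2*a + 2/3*b**2 + b.
  leading term a**2: subtract (-1/6)·f_3 from 1/2*a**2 + 11/2*a*b**2 + 4/3*a*b - 151/2*a + 2/3*b**2 + b → 11/2*a*b**2 + 4/3*a*b - 461/6*a + 2/3*b**2 + 4/3*b + 1/2
  leading term a*b**2: subtract (-11/4*b)·f_1 from 11/2*a*b**2 + 4/3*a*b - 461/6*a + 2/3*b**2 + 4/3*b + 1/2 → -17/12*a*b - 461/6*a + 2/3*b**2 + 247/12*b + 1/2
  leading term a*b: subtract (17/24)·f_1 from -17/12*a*b - 461/6*a + 2/3*b**2 + 247/12*b + 1/2 → -609/8*a + 2/3*b**2 + 247/12*b - 107/24
  leading term a: subtract (87/4)·h_5 from -609/8*a + 2/3*b**2 + 247/12*b - 107/24 → 2/3*b**2 + 281/132*b - 71/33
  leading term b**2: subtract (-4/33)·h_4 from 2/3*b**2 + 281/132*b - 71/33 → 217/132*b + 217/33
  leading term b: no divisor's leading term divides it; move 217/132*b to the remainder.
  leading term 1: no divisor's leading term divides it; move 217/33 to the remainder.
  remainder 217/132*b + 217/33 ≠ 0; add h_6 = 217/132*b + 217/33 to the basis.

The other S-polynomials (S(f_1,h_4), S(f_2,h_4), S(f_3,h_4), S(f_1,h_5), S(f_2,h_5), S(f_3,h_5), S(h_4,h_5), S(f_1,h_6), S(f_2,h_6), S(f_3,h_6), S(h_4,h_6), S(h_5,h_6)) all reduce to 0 modulo the current basis, so we have a Gröbner basis.
Inter-reduce: drop elements whose leading term is divisible by another's, tail-reduce, and make monic.
Reduced Gröbner basis: {a + 1, b + 4}.

Since the basis is lex-ordered, b + 4 is univariate in b. Its roots are {-4}. Back-substituting each root into the other basis elements fixes the other coordinates.
  b = -4: the earlier basis element becomes a + 1 = 0, giving a = -1 — point (-1, -4).
Substituting each solution back into the original system confirms all equations vanish.

{(-1, -4)}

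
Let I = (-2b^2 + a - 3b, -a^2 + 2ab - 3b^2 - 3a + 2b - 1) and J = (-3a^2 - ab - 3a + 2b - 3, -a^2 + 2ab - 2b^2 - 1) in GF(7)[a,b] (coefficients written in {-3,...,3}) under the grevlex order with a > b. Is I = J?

Yes, the ideals are equal.

Two ideals are equal iff their reduced Gröbner bases coincide (the reduced basis is unique for a fixed ordering).
Buchberger on the first generating set:
f_1 = -2b^2 + a - 3b, LT = b^2.
f_2 = -a^2 + 2ab - 3b^2 - 3a + 2b - 1, LT = a^2.

The S-polynomials (S(f_1,f_2)) all reduce to 0 modulo the current basis, so we have a Gröbner basis.
Inter-reduce: drop elements whose leading term is divisible by another's, tail-reduce, and make monic.
Reduced Gröbner basis: {a^2 - 2ab + a - 3b + 1, b^2 + 3a - 2b}.

Buchberger on the second generating set:
h_1 = -3a^2 - ab - 3a + 2b - 3, LT = a^2.
h_2 = -a^2 + 2ab - 2b^2 - 1, LT = a^2.

S(h_1,h_2): lcm = a^2. S = -2b^2 + a - 3b.
  reduce S modulo (h_1, h_2):
  remainder -2b^2 + a - 3b ≠ 0; add k_3 = -2b^2 + a - 3b to the basis.

The other S-polynomials (S(h_1,k_3), S(h_2,k_3)) all reduce to 0 modulo the current basis, so we have a Gröbner basis.
Inter-reduce: drop elements whose leading term is divisible by another's, tail-reduce, and make monic.
Reduced Gröbner basis: {a^2 - 2ab + a - 3b + 1, b^2 + 3a - 2b}.

The two bases agree; hence the ideals are identical.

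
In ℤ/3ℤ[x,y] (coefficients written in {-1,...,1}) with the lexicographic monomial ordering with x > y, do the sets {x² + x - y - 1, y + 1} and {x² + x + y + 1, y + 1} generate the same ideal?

Yes, the ideals are equal.

Since reduced Gröbner bases are canonical representatives of ideals under a given ordering, it suffices to compute and compare them.
Buchberger on the first generating set:
f_1 = x² + x - y - 1, LT = x².
f_2 = y + 1, LT = y.

The S-polynomials (S(f_1,f_2)) all reduce to 0 modulo the current basis, so we have a Gröbner basis.
Inter-reduce: drop elements whose leading term is divisible by another's, tail-reduce, and make monic.
Reduced Gröbner basis: {x² + x, y + 1}.

Buchberger on the second generating set:
h_1 = x² + x + y + 1, LT = x².
h_2 = y + 1, LT = y.

The S-polynomials (S(h_1,h_2)) all reduce to 0 modulo the current basis, so we have a Gröbner basis.
Inter-reduce: drop elements whose leading term is divisible by another's, tail-reduce, and make monic.
Reduced Gröbner basis: {x² + x, y + 1}.

The two bases agree; hence the ideals are identical.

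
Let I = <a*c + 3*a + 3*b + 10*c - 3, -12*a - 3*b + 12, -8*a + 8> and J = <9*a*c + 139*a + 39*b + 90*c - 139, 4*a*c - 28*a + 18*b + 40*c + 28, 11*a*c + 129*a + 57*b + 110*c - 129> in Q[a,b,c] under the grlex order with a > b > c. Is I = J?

Yes, the ideals are equal.

Equality of ideals is decidable: compute both reduced Gröbner bases (unique for the ordering) and check whether they agree.
Buchberger on the first generating set:
f_1 = a*c + 3*a + 3*b + 10*c - 3, LT = a*c.
f_2 = -12*a - 3*b + 12, LT = a.
f_3 = -8*a + 8, LT = a.

S(f_1,f_2): lcm = a*c. S = -1/4*b*c + 3*a + 3*b + 11*c - 3.
  reduce S modulo (f_1, f_2, f_3):
  remainder -1/4*b*c + 9/4*b + 11*c ≠ 0; add g_4 = -1/4*b*c + 9/4*b + 11*c to the basis.

S(f_1,f_3): lcm = a*c. S = 3*a + 3*b + 11*c - 3.
  reduce S modulo (f_1, f_2, f_3, g_4):
  remainder 9/4*b + 11*c ≠ 0; add g_5 = 9/4*b + 11*c to the basis.

S(f_2,f_3): lcm = a. S = 1/4*b.
  reduce S modulo (f_1, f_2, f_3, g_4, g_5):
  remainder -11/9*c ≠ 0; add g_6 = -11/9*c to the basis.

The other S-polynomials (S(f_1,g_4), S(f_2,g_4), S(f_3,g_4), S(f_1,g_5), S(f_2,g_5), S(f_3,g_5), S(g_4,g_5), S(f_1,g_6), S(f_2,g_6), S(f_3,g_6), S(g_4,g_6), S(g_5,g_6)) all reduce to 0 modulo the current basis, so we have a Gröbner basis.
Inter-reduce: drop elements whose leading term is divisible by another's, tail-reduce, and make monic.
Reduced Gröbner basis: {a - 1, b, c}.

Buchberger on the second generating set:
h_1 = 9*a*c + 139*a + 39*b + 90*c - 139, LT = a*c.
h_2 = 4*a*c - 28*a + 18*b + 40*c + 28, LT = a*c.
h_3 = 11*a*c + 129*a + 57*b + 110*c - 129, LT = a*c.

S(h_1,h_2): lcm = a*c. S = 202/9*a - 1/6*b - 202/9.
  reduce S modulo (h_1, h_2, h_3):
  remainder 202/9*a - 1/6*b - 202/9 ≠ 0; add k_4 = 202/9*a - 1/6*b - 202/9 to the basis.

S(h_1,h_3): lcm = a*c. S = 368/99*a - 28/33*b - 368/99.
  reduce S modulo (h_1, h_2, h_3, k_4):
  remainder -912/1111*b ≠ 0; add k_5 = -912/1111*b to the basis.

S(h_1,k_4): lcm = a*c. S = 3/404*b*c + 139/9*a + 13/3*b + 11*c - 139/9.
  reduce S modulo (h_1, h_2, h_3, k_4, k_5):
  remainder 11*c ≠ 0; add k_6 = 11*c to the basis.

The other S-polynomials (S(h_2,h_3), S(h_2,k_4), S(h_3,k_4), S(h_1,k_5), S(h_2,k_5), S(h_3,k_5), S(k_4,k_5), S(h_1,k_6), S(h_2,k_6), S(h_3,k_6), S(k_4,k_6), S(k_5,k_6)) all reduce to 0 modulo the current basis, so we have a Gröbner basis.
Inter-reduce: drop elements whose leading term is divisible by another's, tail-reduce, and make monic.
Reduced Gröbner basis: {a - 1, b, c}.

These coincide, so the ideals are equal.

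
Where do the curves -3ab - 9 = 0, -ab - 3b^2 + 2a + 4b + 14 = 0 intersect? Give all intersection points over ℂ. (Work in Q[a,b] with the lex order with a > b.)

Compute a lex Gröbner basis by Buchberger's algorithm.
f_1 = -3ab - 9, LT = ab.
f_2 = -ab + 2a - 3b^2 + 4b + 14, LT = ab.

S(f_1,f_2): lcm = ab. S = 2a - 3b^2 + 4b + 17.
  leading term a: no divisor's leading term divides it; move 2a to the remainder.
  leading term b^2: no divisor's leading term divides it; move -3b^2 to the remainder.
  leading term b: no divisor's leading term divides it; move 4b to the remainder.
  leading term 1: no divisor's leading term divides it; move 17 to the remainder.
  remainder 2a - 3b^2 + 4b + 17 ≠ 0; add h_3 = 2a - 3b^2 + 4b + 17 to the basis.

S(f_1,h_3): lcm = ab. S = 3/2b^3 - 2b^2 - 17/2b + 3.
  leading term b^3: no divisor's leading term divides it; move 3/2b^3 to the remainder.
  leading term b^2: no divisor's leading term divides it; move -2b^2 to the remainder.
  leading term b: no divisor's leading term divides it; move -17/2b to the remainder.
  leading term 1: no divisor's leading term divides it; move 3 to the remainder.
  remainder 3/2b^3 - 2b^2 - 17/2b + 3 ≠ 0; add h_4 = 3/2b^3 - 2b^2 - 17/2b + 3 to the basis.

The other S-polynomials (S(f_2,h_3), S(f_1,h_4), S(f_2,h_4), S(h_3,h_4)) all reduce to 0 modulo the current basis, so we have a Gröbner basis.
Inter-reduce: drop elements whose leading term is divisible by another's, tail-reduce, and make monic.
Reduced Gröbner basis: {a - 3/2b^2 + 2b + 17/2, b^3 - 4/3b^2 - 17/3b + 2}.

A lex Gröbner basis eliminates variables successively. Here b^3 - 4/3b^2 - 17/3b + 2 depends only on b, with roots {-2, 1/3, 3}; lifting each root through the earlier basis elements recovers the full solutions.
  b = -2: the earlier basis element becomes a - 3/2 = 0, giving a = 3/2 — point (3/2, -2).
  b = 1/3: the earlier basis element becomes a + 9 = 0, giving a = -9 — point (-9, 1/3).
  b = 3: the earlier basis element becomes a + 1 = 0, giving a = -1 — point (-1, 3).
Each listed point satisfies every original equation (direct substitution).

{(3/2, -2), (-9, 1/3), (-1, 3)}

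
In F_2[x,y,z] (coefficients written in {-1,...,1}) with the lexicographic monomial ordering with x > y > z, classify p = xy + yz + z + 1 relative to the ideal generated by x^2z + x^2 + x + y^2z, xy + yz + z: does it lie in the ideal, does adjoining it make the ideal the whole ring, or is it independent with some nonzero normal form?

First compute the reduced Gröbner basis of I by Buchberger's algorithm.
f_1 = x^2z + x^2 + x + y^2z, LT = x^2z.
f_2 = xy + yz + z, LT = xy.

S(f_1,f_2): lcm = x^2yz. S = x^2y + xyz^2 + xy + xz^2 + y^3z.
  reduce S modulo (f_1, f_2):
  remainder xz^2 + xz + y^3z + yz^3 + yz^2 + yz + z^3 + z^2 + z ≠ 0; add h_3 = xz^2 + xz + y^3z + yz^3 + yz^2 + yz + z^3 + z^2 + z to the basis.

S(f_2,h_3): lcm = xyz^2. S = xyz + y^4z + y^2z^3 + y^2z^2 + y^2z + yz^2 + yz + z^3.
  reduce S modulo (f_1, f_2, h_3):
  remainder y^4z + y^2z^3 + y^2z^2 + y^2z + yz + z^3 + z^2 ≠ 0; add h_4 = y^4z + y^2z^3 + y^2z^2 + y^2z + yz + z^3 + z^2 to the basis.

The other S-polynomials (S(f_1,h_3), S(f_1,h_4), S(f_2,h_4), S(h_3,h_4)) all reduce to 0 modulo the current basis, so we have a Gröbner basis.
Inter-reduce: drop elements whose leading term is divisible by another's, tail-reduce, and make monic.
Reduced Gröbner basis: {x^2z + x^2 + x + y^2z, xy + yz + z, xz^2 + xz + y^3z + yz^3 + yz^2 + yz + z^3 + z^2 + z, y^4z + y^2z^3 + y^2z^2 + y^2z + yz + z^3 + z^2}.
Label its elements g_1 = x^2z + x^2 + x + y^2z, g_2 = xy + yz + z, g_3 = xz^2 + xz + y^3z + yz^3 + yz^2 + yz + z^3 + z^2 + z, g_4 = y^4z + y^2z^3 + y^2z^2 + y^2z + yz + z^3 + z^2.

Reduce p = xy + yz + z + 1 modulo G:
  leading term xy: subtract (1)·g_2 from xy + yz + z + 1 → 1
  leading term 1: no divisor's leading term divides it; move 1 to the remainder.
  normal form = 1.
The normal form is nonzero, so p ∉ I. Since p minus its normal form lies in I, I + (p) = I + (r) where r = 1; decide whether this ideal is the whole ring.
Here r = 1 is a nonzero constant, hence a unit: 1 ∈ I + (p), the Gröbner basis of I + (p) is {1}, and the enlarged system has no common solution — adjoining p is inconsistent.

Adjoining xy + yz + z + 1 makes the ideal the whole ring: the system is inconsistent.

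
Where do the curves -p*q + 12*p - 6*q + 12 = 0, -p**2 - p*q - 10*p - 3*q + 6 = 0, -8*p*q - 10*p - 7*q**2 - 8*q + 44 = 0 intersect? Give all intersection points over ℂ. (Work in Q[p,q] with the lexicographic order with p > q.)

Compute a lex Gröbner basis by Buchberger's algorithm.
f_1 = -p*q + 12*p - 6*q + 12, LT = p*q.
f_2 = -p**2 - p*q - 10*p - 3*q + 6, LT = p**2.
f_3 = -8*p*q - 10*p - 7*q**2 - 8*q + 44, LT = p*q.

S(f_1,f_2): lcm = p**2*q. S = -12*p**2 - p*q**2 - 4*p*q - 12*p - 3*q**2 + 6*q.
  leading term p**2: subtract (12)·f_2 from -12*p**2 - p*q**2 - 4*p*q - 12*p - 3*q**2 + 6*q → -p*q**2 + 8*p*q + 108*p - 3*q**2 + 42*q - 72
  leading term p*q**2: subtract (q)·f_1 from -p*q**2 + 8*p*q + 108*p - 3*q**2 + 42*q - 72 → -4*p*q + 108*p + 3*q**2 + 30*q - 72
  leading term p*q: subtract (4)·f_1 from -4*p*q + 108*p + 3*q**2 + 30*q - 72 → 60*p + 3*q**2 + 54*q - 120
  leading term p: no divisor's leading term divides it; move 60*p to the remainder.
  leading term q**2: no divisor's leading term divides it; move 3*q**2 to the remainder.
  leading term q: no divisor's leading term divides it; move 54*q to the remainder.
  leading term 1: no divisor's leading term divides it; move -120 to the remainder.
  remainder 60*p + 3*q**2 + 54*q - 120 ≠ 0; add h_4 = 60*p + 3*q**2 + 54*q - 120 to the basis.

S(f_1,f_3): lcm = p*q. S = -53/4*p - 7/8*q**2 + 5*q - 13/2.
  leading term p: subtract (-53/240)·h_4 from -53/4*p - 7/8*q**2 + 5*q - 13/2 → -17/80*q**2 + 677/40*q - 33
  leading term q**2: no divisor's leading term divides it; move -17/80*q**2 to the remainder.
  leading term q: no divisor's leading term divides it; move 677/40*q to the remainder.
  leading term 1: no divisor's leading term divides it; move -33 to the remainder.
  remainder -17/80*q**2 + 677/40*q - 33 ≠ 0; add h_5 = -17/80*q**2 + 677/40*q - 33 to the basis.

S(f_2,f_3): lcm = p**2*q. S = -5/4*p**2 + 1/8*p*q**2 + 9*p*q + 11/2*p + 3*q**2 - 6*q.
  leading term p**2: subtract (5/4)·f_2 from -5/4*p**2 + 1/8*p*q**2 + 9*p*q + 11/2*p + 3*q**2 - 6*q → 1/8*p*q**2 + 41/4*p*q + 18*p + 3*q**2 - 9/4*q - 15/2
  leading term p*q**2: subtract (-1/8*q)·f_1 from 1/8*p*q**2 + 41/4*p*q + 18*p + 3*q**2 - 9/4*q - 15/2 → 47/4*p*q + 18*p + 9/4*q**2 - 3/4*q - 15/2
  leading term p*q: subtract (-47/4)·f_1 from 47/4*p*q + 18*p + 9/4*q**2 - 3/4*q - 15/2 → 159*p + 9/4*q**2 - 285/4*q + 267/2
  leading term p: subtract (53/20)·h_4 from 159*p + 9/4*q**2 - 285/4*q + 267/2 → -57/10*q**2 - 4287/20*q + 903/2
  leading term q**2: subtract (456/17)·h_5 from -57/10*q**2 - 4287/20*q + 903/2 → -45447/68*q + 45447/34
  leading term q: no divisor's leading term divides it; move -45447/68*q to the remainder.
  leading term 1: no divisor's leading term divides it; move 45447/34 to the remainder.
  remainder -45447/68*q + 45447/34 ≠ 0; add h_6 = -45447/68*q + 45447/34 to the basis.

The other S-polynomials (S(f_1,h_4), S(f_2,h_4), S(f_3,h_4), S(f_1,h_5), S(f_2,h_5), S(f_3,h_5), S(h_4,h_5), S(f_1,h_6), S(f_2,h_6), S(f_3,h_6), S(h_4,h_6), S(h_5,h_6)) all reduce to 0 modulo the current basis, so we have a Gröbner basis.
Inter-reduce: drop elements whose leading term is divisible by another's, tail-reduce, and make monic.
Reduced Gröbner basis: {p, q - 2}.

From the last basis element, q - 2 = 0, so q takes values in {2}. Each choice, substituted upward through the basis, yields the corresponding point(s) of the solution set.
  q = 2: the earlier basis element becomes p = 0, giving p = 0 — point (0, 2).
A lex Gröbner basis triangularizes the system, enabling back-substitution.

{(0, 2)}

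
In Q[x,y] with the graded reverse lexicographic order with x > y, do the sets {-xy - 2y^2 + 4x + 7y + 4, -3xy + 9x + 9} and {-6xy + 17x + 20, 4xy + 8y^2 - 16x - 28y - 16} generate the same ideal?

No, the ideals differ.

For a fixed monomial order, each ideal has a unique reduced Gröbner basis; comparing bases decides equality.
Buchberger on the first generating set:
f_1 = -xy - 2y^2 + 4x + 7y + 4, LT = xy.
f_2 = -3xy + 9x + 9, LT = xy.

S(f_1,f_2): lcm = xy. S = 2y^2 - x - 7y - 1.
  leading term y^2: no divisor's leading term divides it; move 2y^2 to the remainder.
  leading term x: no divisor's leading term divides it; move -x to the remainder.
  leading term y: no divisor's leading term divides it; move -7y to the remainder.
  leading term 1: no divisor's leading term divides it; move -1 to the remainder.
  remainder 2y^2 - x - 7y - 1 ≠ 0; add g_3 = 2y^2 - x - 7y - 1 to the basis.

S(f_1,g_3): lcm = xy^2. S = 2y^3 + 1/2x^2 - 1/2xy - 7y^2 + 1/2x - 4y.
  leading term y^3: subtract (y)·g_3 from 2y^3 + 1/2x^2 - 1/2xy - 7y^2 + 1/2x - 4y → 1/2x^2 + 1/2xy + 1/2x - 3y
  leading term x^2: no divisor's leading term divides it; move 1/2x^2 to the remainder.
  leading term xy: subtract (-1/2)·f_1 from 1/2xy + 1/2x - 3y → -y^2 + 5/2x + 1/2y + 2
  leading term y^2: subtract (-1/2)·g_3 from -y^2 + 5/2x + 1/2y + 2 → 2x - 3y + 3/2
  leading term x: no divisor's leading term divides it; move 2x to the remainder.
  leading term y: no divisor's leading term divides it; move -3y to the remainder.
  leading term 1: no divisor's leading term divides it; move 3/2 to the remainder.
  remainder 1/2x^2 + 2x - 3y + 3/2 ≠ 0; add g_4 = 1/2x^2 + 2x - 3y + 3/2 to the basis.

The other S-polynomials (S(f_2,g_3), S(f_1,g_4), S(f_2,g_4), S(g_3,g_4)) all reduce to 0 modulo the current basis, so we have a Gröbner basis.
Inter-reduce: drop elements whose leading term is divisible by another's, tail-reduce, and make monic.
Reduced Gröbner basis: {x^2 + 4x - 6y + 3, xy - 3x - 3, y^2 - 1/2x - 7/2y - 1/2}.

Buchberger on the second generating set:
h_1 = -6xy + 17x + 20, LT = xy.
h_2 = 4xy + 8y^2 - 16x - 28y - 16, LT = xy.

S(h_1,h_2): lcm = xy. S = -2y^2 + 7/6x + 7y + 2/3.
  leading term y^2: no divisor's leading term divides it; move -2y^2 to the remainder.
  leading term x: no divisor's leading term divides it; move 7/6x to the remainder.
  leading term y: no divisor's leading term divides it; move 7y to the remainder.
  leading term 1: no divisor's leading term divides it; move 2/3 to the remainder.
  remainder -2y^2 + 7/6x + 7y + 2/3 ≠ 0; add k_3 = -2y^2 + 7/6x + 7y + 2/3 to the basis.

S(h_1,k_3): lcm = xy^2. S = 7/12x^2 + 2/3xy + 1/3x - 10/3y.
  leading term x^2: no divisor's leading term divides it; move 7/12x^2 to the remainder.
  leading term xy: subtract (-1/9)·h_1 from 2/3xy + 1/3x - 10/3y → 20/9x - 10/3y + 20/9
  leading term x: no divisor's leading term divides it; move 20/9x to the remainder.
  leading term y: no divisor's leading term divides it; move -10/3y to the remainder.
  leading term 1: no divisor's leading term divides it; move 20/9 to the remainder.
  remainder 7/12x^2 + 20/9x - 10/3y + 20/9 ≠ 0; add k_4 = 7/12x^2 + 20/9x - 10/3y + 20/9 to the basis.

The other S-polynomials (S(h_2,k_3), S(h_1,k_4), S(h_2,k_4), S(k_3,k_4)) all reduce to 0 modulo the current basis, so we have a Gröbner basis.
Inter-reduce: drop elements whose leading term is divisible by another's, tail-reduce, and make monic.
Reduced Gröbner basis: {x^2 + 80/21x - 40/7y + 80/21, xy - 17/6x - 10/3, y^2 - 7/12x - 7/2y - 1/3}.

These differ, so the ideals are not equal.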